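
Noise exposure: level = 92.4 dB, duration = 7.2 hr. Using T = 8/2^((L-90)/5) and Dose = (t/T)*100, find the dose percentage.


T_allowed = 8 / 2^((92.4 - 90)/5) = 5.73582 hr
Dose = 7.2 / 5.73582 * 100 = 125.53 %


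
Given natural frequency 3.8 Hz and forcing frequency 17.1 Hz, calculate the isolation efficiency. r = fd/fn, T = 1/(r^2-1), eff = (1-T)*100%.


r = 17.1 / 3.8 = 4.5
r^2 - 1 = 4.5^2 - 1 = 19.25
T = 1/19.25 = 0.0519481
Efficiency = (1 - 0.0519481)*100 = 94.805 %


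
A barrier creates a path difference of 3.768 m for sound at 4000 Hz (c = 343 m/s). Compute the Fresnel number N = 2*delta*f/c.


N = 2*delta*f/c = 2*delta/lambda, where lambda = c/f
lambda = 343 / 4000 = 0.08575 m
N = 2 * 3.768 / 0.08575 = 87.883


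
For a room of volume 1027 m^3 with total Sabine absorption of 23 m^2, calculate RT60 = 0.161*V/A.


RT60 = 0.161 * 1027 / 23 = 7.189 s


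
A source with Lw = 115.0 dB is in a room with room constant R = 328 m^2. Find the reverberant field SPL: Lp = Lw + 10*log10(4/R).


4/R = 4/328 = 0.0121951
Lp = 115.0 + 10*log10(0.0121951) = 95.862 dB


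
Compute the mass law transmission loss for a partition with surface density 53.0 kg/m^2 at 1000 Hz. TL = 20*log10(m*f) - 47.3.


m * f = 53.0 * 1000 = 53000
20*log10(53000) = 94.4855 dB
TL = 94.4855 - 47.3 = 47.186 dB


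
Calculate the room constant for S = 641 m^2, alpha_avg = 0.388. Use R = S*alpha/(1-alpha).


R = 641 * 0.388 / (1 - 0.388) = 406.39 m^2


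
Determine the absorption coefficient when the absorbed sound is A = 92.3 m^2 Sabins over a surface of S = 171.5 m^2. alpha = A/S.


Absorption coefficient = absorbed power / incident power
alpha = A / S = 92.3 / 171.5 = 0.53819


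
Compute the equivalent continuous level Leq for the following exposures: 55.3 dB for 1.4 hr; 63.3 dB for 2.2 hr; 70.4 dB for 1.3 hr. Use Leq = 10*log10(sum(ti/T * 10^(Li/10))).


T_total = 1.4 + 2.2 + 1.3 = 4.9 hr
(1.4/4.9) * 10^(55.3/10) = 96812.6
(2.2/4.9) * 10^(63.3/10) = 959901
(1.3/4.9) * 10^(70.4/10) = 2.90902e+06
Sum = 96812.6 + 959901 + 2.90902e+06 = 3.96573e+06
Leq = 10*log10(3.96573e+06) = 65.983 dB


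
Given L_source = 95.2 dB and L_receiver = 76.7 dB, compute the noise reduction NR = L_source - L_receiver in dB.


NR = L_source - L_receiver (difference between source and receiving room levels)
NR = 95.2 - 76.7 = 18.5 dB


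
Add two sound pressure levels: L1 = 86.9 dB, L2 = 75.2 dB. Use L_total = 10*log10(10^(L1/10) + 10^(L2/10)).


10^(86.9/10) = 4.89779e+08
10^(75.2/10) = 3.31131e+07
Sum = 4.89779e+08 + 3.31131e+07 = 5.22892e+08
L_total = 10*log10(5.22892e+08) = 87.184 dB


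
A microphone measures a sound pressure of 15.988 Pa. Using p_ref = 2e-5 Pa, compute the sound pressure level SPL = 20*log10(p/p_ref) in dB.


p / p_ref = 15.988 / 2e-5 = 799400
SPL = 20 * log10(799400) = 118.06 dB


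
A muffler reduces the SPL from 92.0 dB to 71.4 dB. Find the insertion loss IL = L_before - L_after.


Insertion loss = SPL without muffler - SPL with muffler
IL = 92.0 - 71.4 = 20.6 dB


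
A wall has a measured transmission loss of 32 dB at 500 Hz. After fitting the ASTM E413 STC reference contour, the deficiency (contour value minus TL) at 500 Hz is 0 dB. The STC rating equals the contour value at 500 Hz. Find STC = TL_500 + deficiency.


By ASTM E413, STC = value of the fitted reference contour at 500 Hz.
Contour value at 500 Hz = TL_500 + deficiency = 32 + 0 = 32
STC = 32


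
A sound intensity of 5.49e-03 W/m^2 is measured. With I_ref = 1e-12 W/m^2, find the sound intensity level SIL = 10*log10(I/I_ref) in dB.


I / I_ref = 5.49e-03 / 1e-12 = 5.49e+09
SIL = 10 * log10(5.49e+09) = 97.396 dB


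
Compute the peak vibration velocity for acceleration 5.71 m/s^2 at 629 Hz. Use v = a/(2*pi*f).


omega = 2*pi*f = 2*pi*629 = 3952.12 rad/s
v = a / omega = 5.71 / 3952.12 = 0.0014448 m/s


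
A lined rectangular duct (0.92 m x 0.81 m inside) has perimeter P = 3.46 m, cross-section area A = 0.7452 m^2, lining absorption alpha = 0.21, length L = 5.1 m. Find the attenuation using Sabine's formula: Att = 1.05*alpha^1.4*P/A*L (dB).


alpha^1.4 = 0.21^1.4 = 0.112488
Attenuation rate = 1.05 * alpha^1.4 * P / A
= 1.05 * 0.112488 * 3.46 / 0.7452 = 0.548402 dB/m
Total Att = 0.548402 * 5.1 = 2.7969 dB


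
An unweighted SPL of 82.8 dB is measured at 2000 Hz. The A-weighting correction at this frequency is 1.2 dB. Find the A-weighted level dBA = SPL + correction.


A-weighting table: 2000 Hz -> 1.2 dB correction
SPL_A = SPL + correction = 82.8 + (1.2) = 84 dBA


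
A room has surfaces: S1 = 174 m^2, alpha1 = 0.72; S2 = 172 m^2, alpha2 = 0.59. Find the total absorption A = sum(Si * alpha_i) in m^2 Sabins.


174 * 0.72 = 125.28
172 * 0.59 = 101.48
A_total = 125.28 + 101.48 = 226.76 m^2


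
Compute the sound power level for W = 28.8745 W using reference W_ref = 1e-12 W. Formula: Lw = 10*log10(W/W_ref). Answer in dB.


W / W_ref = 28.8745 / 1e-12 = 2.88745e+13
Lw = 10 * log10(2.88745e+13) = 134.61 dB


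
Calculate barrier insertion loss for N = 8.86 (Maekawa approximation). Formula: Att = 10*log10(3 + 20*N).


3 + 20*N = 3 + 20*8.86 = 180.2
Att = 10*log10(180.2) = 22.558 dB


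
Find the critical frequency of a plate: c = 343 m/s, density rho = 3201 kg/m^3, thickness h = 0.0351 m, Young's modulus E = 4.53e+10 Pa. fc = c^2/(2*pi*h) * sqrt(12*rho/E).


12*rho/E = 12*3201/4.53e+10 = 8.47947e-07
sqrt(12*rho/E) = sqrt(8.47947e-07) = 0.00092084
c^2/(2*pi*h) = 343^2/(2*pi*0.0351) = 533459
fc = 533459 * 0.00092084 = 491.23 Hz


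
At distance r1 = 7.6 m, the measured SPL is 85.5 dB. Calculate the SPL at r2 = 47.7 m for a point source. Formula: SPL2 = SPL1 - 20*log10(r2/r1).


r2/r1 = 47.7/7.6 = 6.27632
Correction = 20*log10(6.27632) = 15.9541 dB
SPL2 = 85.5 - 15.9541 = 69.546 dB


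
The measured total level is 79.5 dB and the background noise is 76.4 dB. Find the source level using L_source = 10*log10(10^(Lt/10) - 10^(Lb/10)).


10^(79.5/10) = 8.91251e+07
10^(76.4/10) = 4.36516e+07
Difference = 8.91251e+07 - 4.36516e+07 = 4.54735e+07
L_source = 10*log10(4.54735e+07) = 76.578 dB


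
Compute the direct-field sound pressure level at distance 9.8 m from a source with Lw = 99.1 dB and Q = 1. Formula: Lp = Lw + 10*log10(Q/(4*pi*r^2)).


4*pi*r^2 = 4*pi*9.8^2 = 1206.87 m^2
Q / (4*pi*r^2) = 1 / 1206.87 = 0.00082859
Lp = 99.1 + 10*log10(0.00082859) = 68.283 dB


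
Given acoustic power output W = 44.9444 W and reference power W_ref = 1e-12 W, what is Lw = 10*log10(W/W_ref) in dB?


W / W_ref = 44.9444 / 1e-12 = 4.49444e+13
Lw = 10 * log10(4.49444e+13) = 136.53 dB


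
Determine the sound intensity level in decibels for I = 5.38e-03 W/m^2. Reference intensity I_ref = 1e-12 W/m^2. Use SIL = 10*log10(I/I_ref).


I / I_ref = 5.38e-03 / 1e-12 = 5.38e+09
SIL = 10 * log10(5.38e+09) = 97.308 dB


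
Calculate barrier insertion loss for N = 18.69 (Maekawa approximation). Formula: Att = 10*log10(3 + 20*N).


3 + 20*N = 3 + 20*18.69 = 376.8
Att = 10*log10(376.8) = 25.761 dB


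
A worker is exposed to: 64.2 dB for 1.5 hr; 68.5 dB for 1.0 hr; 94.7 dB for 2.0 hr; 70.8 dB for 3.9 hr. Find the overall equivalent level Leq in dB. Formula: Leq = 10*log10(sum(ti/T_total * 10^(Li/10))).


T_total = 1.5 + 1.0 + 2.0 + 3.9 = 8.4 hr
(1.5/8.4) * 10^(64.2/10) = 469691
(1.0/8.4) * 10^(68.5/10) = 842793
(2.0/8.4) * 10^(94.7/10) = 7.02669e+08
(3.9/8.4) * 10^(70.8/10) = 5.58194e+06
Sum = 469691 + 842793 + 7.02669e+08 + 5.58194e+06 = 7.09563e+08
Leq = 10*log10(7.09563e+08) = 88.51 dB


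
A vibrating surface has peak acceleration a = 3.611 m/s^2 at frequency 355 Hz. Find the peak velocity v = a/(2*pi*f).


omega = 2*pi*f = 2*pi*355 = 2230.53 rad/s
v = a / omega = 3.611 / 2230.53 = 0.0016189 m/s


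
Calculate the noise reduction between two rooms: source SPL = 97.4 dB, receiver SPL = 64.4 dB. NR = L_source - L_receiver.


NR = L_source - L_receiver (difference between source and receiving room levels)
NR = 97.4 - 64.4 = 33 dB


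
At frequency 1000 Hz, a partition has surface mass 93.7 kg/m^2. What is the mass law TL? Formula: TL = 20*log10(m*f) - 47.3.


m * f = 93.7 * 1000 = 93700
20*log10(93700) = 99.4348 dB
TL = 99.4348 - 47.3 = 52.135 dB


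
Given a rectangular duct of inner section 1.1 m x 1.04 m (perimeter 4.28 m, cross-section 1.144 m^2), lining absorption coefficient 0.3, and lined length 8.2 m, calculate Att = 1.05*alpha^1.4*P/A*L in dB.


alpha^1.4 = 0.3^1.4 = 0.18534
Attenuation rate = 1.05 * alpha^1.4 * P / A
= 1.05 * 0.18534 * 4.28 / 1.144 = 0.728075 dB/m
Total Att = 0.728075 * 8.2 = 5.9702 dB


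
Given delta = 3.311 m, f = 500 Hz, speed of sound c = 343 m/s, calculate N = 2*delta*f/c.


N = 2*delta*f/c = 2*delta/lambda, where lambda = c/f
lambda = 343 / 500 = 0.686 m
N = 2 * 3.311 / 0.686 = 9.6531


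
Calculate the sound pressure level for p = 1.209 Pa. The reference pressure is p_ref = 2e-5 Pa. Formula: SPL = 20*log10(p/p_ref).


p / p_ref = 1.209 / 2e-5 = 60450
SPL = 20 * log10(60450) = 95.628 dB


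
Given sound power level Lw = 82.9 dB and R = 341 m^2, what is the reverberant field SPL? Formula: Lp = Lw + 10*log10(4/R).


4/R = 4/341 = 0.0117302
Lp = 82.9 + 10*log10(0.0117302) = 63.593 dB


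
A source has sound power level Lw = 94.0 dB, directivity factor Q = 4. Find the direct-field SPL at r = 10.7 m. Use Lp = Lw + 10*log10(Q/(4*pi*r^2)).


4*pi*r^2 = 4*pi*10.7^2 = 1438.72 m^2
Q / (4*pi*r^2) = 4 / 1438.72 = 0.00278025
Lp = 94.0 + 10*log10(0.00278025) = 68.441 dB


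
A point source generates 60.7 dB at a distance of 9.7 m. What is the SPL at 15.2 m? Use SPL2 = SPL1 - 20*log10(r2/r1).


r2/r1 = 15.2/9.7 = 1.56701
Correction = 20*log10(1.56701) = 3.90144 dB
SPL2 = 60.7 - 3.90144 = 56.799 dB


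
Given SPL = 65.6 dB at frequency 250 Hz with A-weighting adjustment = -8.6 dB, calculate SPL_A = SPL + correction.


A-weighting table: 250 Hz -> -8.6 dB correction
SPL_A = SPL + correction = 65.6 + (-8.6) = 57 dBA


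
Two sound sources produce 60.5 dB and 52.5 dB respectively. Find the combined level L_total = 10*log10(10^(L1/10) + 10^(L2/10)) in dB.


10^(60.5/10) = 1.12202e+06
10^(52.5/10) = 177828
Sum = 1.12202e+06 + 177828 = 1.29985e+06
L_total = 10*log10(1.29985e+06) = 61.139 dB


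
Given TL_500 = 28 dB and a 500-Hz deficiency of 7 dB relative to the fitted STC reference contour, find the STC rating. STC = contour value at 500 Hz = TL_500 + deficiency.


By ASTM E413, STC = value of the fitted reference contour at 500 Hz.
Contour value at 500 Hz = TL_500 + deficiency = 28 + 7 = 35
STC = 35


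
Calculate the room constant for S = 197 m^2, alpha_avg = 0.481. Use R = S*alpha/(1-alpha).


R = 197 * 0.481 / (1 - 0.481) = 182.58 m^2


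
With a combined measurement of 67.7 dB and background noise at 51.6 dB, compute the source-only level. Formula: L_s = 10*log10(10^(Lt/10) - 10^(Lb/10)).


10^(67.7/10) = 5.88844e+06
10^(51.6/10) = 144544
Difference = 5.88844e+06 - 144544 = 5.7439e+06
L_source = 10*log10(5.7439e+06) = 67.592 dB


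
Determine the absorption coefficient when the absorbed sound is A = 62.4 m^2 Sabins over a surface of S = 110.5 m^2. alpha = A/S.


Absorption coefficient = absorbed power / incident power
alpha = A / S = 62.4 / 110.5 = 0.56471


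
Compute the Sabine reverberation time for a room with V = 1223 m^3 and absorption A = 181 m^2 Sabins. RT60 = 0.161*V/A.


RT60 = 0.161 * 1223 / 181 = 1.0879 s


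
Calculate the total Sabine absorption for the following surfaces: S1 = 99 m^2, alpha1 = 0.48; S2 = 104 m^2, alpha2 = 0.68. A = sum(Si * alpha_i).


99 * 0.48 = 47.52
104 * 0.68 = 70.72
A_total = 47.52 + 70.72 = 118.24 m^2


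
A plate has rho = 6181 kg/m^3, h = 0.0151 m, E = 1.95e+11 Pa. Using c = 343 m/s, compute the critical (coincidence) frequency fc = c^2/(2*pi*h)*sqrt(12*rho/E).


12*rho/E = 12*6181/1.95e+11 = 3.80369e-07
sqrt(12*rho/E) = sqrt(3.80369e-07) = 0.000616741
c^2/(2*pi*h) = 343^2/(2*pi*0.0151) = 1.24003e+06
fc = 1.24003e+06 * 0.000616741 = 764.78 Hz


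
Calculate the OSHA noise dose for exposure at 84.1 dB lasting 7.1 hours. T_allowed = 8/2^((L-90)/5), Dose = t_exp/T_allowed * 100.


T_allowed = 8 / 2^((84.1 - 90)/5) = 18.1261 hr
Dose = 7.1 / 18.1261 * 100 = 39.17 %


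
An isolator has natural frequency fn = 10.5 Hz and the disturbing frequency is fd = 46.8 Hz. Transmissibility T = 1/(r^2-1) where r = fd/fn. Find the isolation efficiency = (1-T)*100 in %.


r = 46.8 / 10.5 = 4.45714
r^2 - 1 = 4.45714^2 - 1 = 18.8661
T = 1/18.8661 = 0.0530051
Efficiency = (1 - 0.0530051)*100 = 94.699 %


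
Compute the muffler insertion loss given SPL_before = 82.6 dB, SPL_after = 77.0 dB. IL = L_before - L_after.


Insertion loss = SPL without muffler - SPL with muffler
IL = 82.6 - 77.0 = 5.6 dB


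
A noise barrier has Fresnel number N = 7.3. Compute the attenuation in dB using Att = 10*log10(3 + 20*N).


3 + 20*N = 3 + 20*7.3 = 149
Att = 10*log10(149) = 21.732 dB


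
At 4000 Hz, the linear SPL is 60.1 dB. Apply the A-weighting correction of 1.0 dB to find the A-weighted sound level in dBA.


A-weighting table: 4000 Hz -> 1.0 dB correction
SPL_A = SPL + correction = 60.1 + (1.0) = 61.1 dBA


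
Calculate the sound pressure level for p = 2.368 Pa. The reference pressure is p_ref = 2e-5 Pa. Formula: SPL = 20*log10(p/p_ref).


p / p_ref = 2.368 / 2e-5 = 118400
SPL = 20 * log10(118400) = 101.47 dB


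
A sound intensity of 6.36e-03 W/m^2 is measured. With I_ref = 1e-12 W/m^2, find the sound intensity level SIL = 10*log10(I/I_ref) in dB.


I / I_ref = 6.36e-03 / 1e-12 = 6.36e+09
SIL = 10 * log10(6.36e+09) = 98.035 dB


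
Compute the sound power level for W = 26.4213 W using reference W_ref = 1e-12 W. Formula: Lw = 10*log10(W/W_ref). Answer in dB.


W / W_ref = 26.4213 / 1e-12 = 2.64213e+13
Lw = 10 * log10(2.64213e+13) = 134.22 dB


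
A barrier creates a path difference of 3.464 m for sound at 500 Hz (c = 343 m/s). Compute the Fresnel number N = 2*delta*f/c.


N = 2*delta*f/c = 2*delta/lambda, where lambda = c/f
lambda = 343 / 500 = 0.686 m
N = 2 * 3.464 / 0.686 = 10.099


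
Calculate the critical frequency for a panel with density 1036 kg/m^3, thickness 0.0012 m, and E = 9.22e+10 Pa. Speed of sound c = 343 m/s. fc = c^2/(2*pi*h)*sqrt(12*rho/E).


12*rho/E = 12*1036/9.22e+10 = 1.34837e-07
sqrt(12*rho/E) = sqrt(1.34837e-07) = 0.000367202
c^2/(2*pi*h) = 343^2/(2*pi*0.0012) = 1.56037e+07
fc = 1.56037e+07 * 0.000367202 = 5729.7 Hz


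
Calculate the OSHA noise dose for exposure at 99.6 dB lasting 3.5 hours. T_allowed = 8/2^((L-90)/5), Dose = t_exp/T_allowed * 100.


T_allowed = 8 / 2^((99.6 - 90)/5) = 2.11404 hr
Dose = 3.5 / 2.11404 * 100 = 165.56 %


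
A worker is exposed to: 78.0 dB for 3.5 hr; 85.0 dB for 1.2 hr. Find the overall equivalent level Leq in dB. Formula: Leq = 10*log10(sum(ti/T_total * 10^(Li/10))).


T_total = 3.5 + 1.2 = 4.7 hr
(3.5/4.7) * 10^(78.0/10) = 4.69862e+07
(1.2/4.7) * 10^(85.0/10) = 8.0739e+07
Sum = 4.69862e+07 + 8.0739e+07 = 1.27725e+08
Leq = 10*log10(1.27725e+08) = 81.063 dB


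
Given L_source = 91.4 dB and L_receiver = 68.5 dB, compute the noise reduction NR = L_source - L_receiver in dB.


NR = L_source - L_receiver (difference between source and receiving room levels)
NR = 91.4 - 68.5 = 22.9 dB


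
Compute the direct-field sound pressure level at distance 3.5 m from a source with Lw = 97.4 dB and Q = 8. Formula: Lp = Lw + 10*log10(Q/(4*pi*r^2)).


4*pi*r^2 = 4*pi*3.5^2 = 153.938 m^2
Q / (4*pi*r^2) = 8 / 153.938 = 0.051969
Lp = 97.4 + 10*log10(0.051969) = 84.557 dB


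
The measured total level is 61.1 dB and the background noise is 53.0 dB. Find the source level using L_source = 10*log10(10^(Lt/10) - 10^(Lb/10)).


10^(61.1/10) = 1.28825e+06
10^(53.0/10) = 199526
Difference = 1.28825e+06 - 199526 = 1.08872e+06
L_source = 10*log10(1.08872e+06) = 60.369 dB


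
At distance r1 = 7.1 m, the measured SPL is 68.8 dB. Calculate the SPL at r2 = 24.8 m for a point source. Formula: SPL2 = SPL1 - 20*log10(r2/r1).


r2/r1 = 24.8/7.1 = 3.49296
Correction = 20*log10(3.49296) = 10.8639 dB
SPL2 = 68.8 - 10.8639 = 57.936 dB


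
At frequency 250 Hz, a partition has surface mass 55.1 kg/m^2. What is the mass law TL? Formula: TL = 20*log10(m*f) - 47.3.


m * f = 55.1 * 250 = 13775
20*log10(13775) = 82.7818 dB
TL = 82.7818 - 47.3 = 35.482 dB


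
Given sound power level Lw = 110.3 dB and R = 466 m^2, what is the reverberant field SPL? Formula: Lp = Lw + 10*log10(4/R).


4/R = 4/466 = 0.00858369
Lp = 110.3 + 10*log10(0.00858369) = 89.637 dB


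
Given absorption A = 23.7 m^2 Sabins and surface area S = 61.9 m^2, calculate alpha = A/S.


Absorption coefficient = absorbed power / incident power
alpha = A / S = 23.7 / 61.9 = 0.38288


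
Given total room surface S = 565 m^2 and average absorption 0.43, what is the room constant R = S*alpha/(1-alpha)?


R = 565 * 0.43 / (1 - 0.43) = 426.23 m^2


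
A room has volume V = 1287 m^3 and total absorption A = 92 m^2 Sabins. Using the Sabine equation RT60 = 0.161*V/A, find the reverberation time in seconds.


RT60 = 0.161 * 1287 / 92 = 2.2523 s


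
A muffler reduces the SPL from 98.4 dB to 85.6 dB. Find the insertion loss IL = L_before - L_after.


Insertion loss = SPL without muffler - SPL with muffler
IL = 98.4 - 85.6 = 12.8 dB


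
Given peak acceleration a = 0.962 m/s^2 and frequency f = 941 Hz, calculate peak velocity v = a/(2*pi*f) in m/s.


omega = 2*pi*f = 2*pi*941 = 5912.48 rad/s
v = a / omega = 0.962 / 5912.48 = 0.00016271 m/s


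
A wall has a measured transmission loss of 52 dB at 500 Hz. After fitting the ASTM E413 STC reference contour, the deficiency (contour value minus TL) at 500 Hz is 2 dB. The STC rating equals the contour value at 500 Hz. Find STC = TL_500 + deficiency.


By ASTM E413, STC = value of the fitted reference contour at 500 Hz.
Contour value at 500 Hz = TL_500 + deficiency = 52 + 2 = 54
STC = 54


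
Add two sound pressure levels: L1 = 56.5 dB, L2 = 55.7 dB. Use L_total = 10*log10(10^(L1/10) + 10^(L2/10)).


10^(56.5/10) = 446684
10^(55.7/10) = 371535
Sum = 446684 + 371535 = 818219
L_total = 10*log10(818219) = 59.129 dB


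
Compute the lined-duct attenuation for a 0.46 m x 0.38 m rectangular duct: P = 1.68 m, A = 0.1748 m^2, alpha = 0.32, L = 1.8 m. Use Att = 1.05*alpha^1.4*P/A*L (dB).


alpha^1.4 = 0.32^1.4 = 0.202866
Attenuation rate = 1.05 * alpha^1.4 * P / A
= 1.05 * 0.202866 * 1.68 / 0.1748 = 2.04723 dB/m
Total Att = 2.04723 * 1.8 = 3.685 dB


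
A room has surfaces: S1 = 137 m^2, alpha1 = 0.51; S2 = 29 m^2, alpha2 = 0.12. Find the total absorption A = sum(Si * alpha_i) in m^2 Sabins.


137 * 0.51 = 69.87
29 * 0.12 = 3.48
A_total = 69.87 + 3.48 = 73.35 m^2


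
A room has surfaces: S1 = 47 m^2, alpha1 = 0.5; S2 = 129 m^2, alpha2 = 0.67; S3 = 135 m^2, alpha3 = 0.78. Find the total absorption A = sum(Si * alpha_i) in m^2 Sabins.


47 * 0.5 = 23.5
129 * 0.67 = 86.43
135 * 0.78 = 105.3
A_total = 23.5 + 86.43 + 105.3 = 215.23 m^2


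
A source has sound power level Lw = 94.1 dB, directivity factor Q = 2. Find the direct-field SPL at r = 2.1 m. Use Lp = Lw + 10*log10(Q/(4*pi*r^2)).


4*pi*r^2 = 4*pi*2.1^2 = 55.4177 m^2
Q / (4*pi*r^2) = 2 / 55.4177 = 0.0360896
Lp = 94.1 + 10*log10(0.0360896) = 79.674 dB


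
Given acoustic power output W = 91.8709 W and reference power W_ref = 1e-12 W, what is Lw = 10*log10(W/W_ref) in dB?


W / W_ref = 91.8709 / 1e-12 = 9.18709e+13
Lw = 10 * log10(9.18709e+13) = 139.63 dB


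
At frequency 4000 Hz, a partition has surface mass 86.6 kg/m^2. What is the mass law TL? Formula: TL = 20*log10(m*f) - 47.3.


m * f = 86.6 * 4000 = 346400
20*log10(346400) = 110.792 dB
TL = 110.792 - 47.3 = 63.492 dB


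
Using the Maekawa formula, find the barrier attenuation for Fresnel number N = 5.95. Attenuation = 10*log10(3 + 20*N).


3 + 20*N = 3 + 20*5.95 = 122
Att = 10*log10(122) = 20.864 dB


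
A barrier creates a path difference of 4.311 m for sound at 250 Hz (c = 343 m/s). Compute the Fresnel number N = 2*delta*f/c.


N = 2*delta*f/c = 2*delta/lambda, where lambda = c/f
lambda = 343 / 250 = 1.372 m
N = 2 * 4.311 / 1.372 = 6.2843


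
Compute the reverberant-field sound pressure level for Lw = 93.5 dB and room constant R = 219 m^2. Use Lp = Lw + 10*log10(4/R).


4/R = 4/219 = 0.0182648
Lp = 93.5 + 10*log10(0.0182648) = 76.116 dB


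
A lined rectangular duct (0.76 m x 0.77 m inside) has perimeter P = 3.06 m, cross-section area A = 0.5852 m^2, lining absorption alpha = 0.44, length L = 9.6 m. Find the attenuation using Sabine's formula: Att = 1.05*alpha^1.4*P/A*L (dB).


alpha^1.4 = 0.44^1.4 = 0.316835
Attenuation rate = 1.05 * alpha^1.4 * P / A
= 1.05 * 0.316835 * 3.06 / 0.5852 = 1.73956 dB/m
Total Att = 1.73956 * 9.6 = 16.7 dB


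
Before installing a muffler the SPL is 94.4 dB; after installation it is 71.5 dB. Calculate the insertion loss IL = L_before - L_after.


Insertion loss = SPL without muffler - SPL with muffler
IL = 94.4 - 71.5 = 22.9 dB


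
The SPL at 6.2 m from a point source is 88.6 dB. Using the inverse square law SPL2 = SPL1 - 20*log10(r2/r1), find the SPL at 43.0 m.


r2/r1 = 43.0/6.2 = 6.93548
Correction = 20*log10(6.93548) = 16.8215 dB
SPL2 = 88.6 - 16.8215 = 71.778 dB


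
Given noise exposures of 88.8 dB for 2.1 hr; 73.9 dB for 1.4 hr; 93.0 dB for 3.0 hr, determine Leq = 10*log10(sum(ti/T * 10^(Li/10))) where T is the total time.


T_total = 2.1 + 1.4 + 3.0 = 6.5 hr
(2.1/6.5) * 10^(88.8/10) = 2.45079e+08
(1.4/6.5) * 10^(73.9/10) = 5.28707e+06
(3.0/6.5) * 10^(93.0/10) = 9.2089e+08
Sum = 2.45079e+08 + 5.28707e+06 + 9.2089e+08 = 1.17126e+09
Leq = 10*log10(1.17126e+09) = 90.687 dB


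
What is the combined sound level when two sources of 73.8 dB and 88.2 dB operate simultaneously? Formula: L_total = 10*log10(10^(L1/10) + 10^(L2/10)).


10^(73.8/10) = 2.39883e+07
10^(88.2/10) = 6.60693e+08
Sum = 2.39883e+07 + 6.60693e+08 = 6.84681e+08
L_total = 10*log10(6.84681e+08) = 88.355 dB


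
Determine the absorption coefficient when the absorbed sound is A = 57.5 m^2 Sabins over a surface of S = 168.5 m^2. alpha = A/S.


Absorption coefficient = absorbed power / incident power
alpha = A / S = 57.5 / 168.5 = 0.34125


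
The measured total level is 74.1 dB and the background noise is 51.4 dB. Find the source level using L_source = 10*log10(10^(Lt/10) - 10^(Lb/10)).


10^(74.1/10) = 2.5704e+07
10^(51.4/10) = 138038
Difference = 2.5704e+07 - 138038 = 2.5566e+07
L_source = 10*log10(2.5566e+07) = 74.077 dB


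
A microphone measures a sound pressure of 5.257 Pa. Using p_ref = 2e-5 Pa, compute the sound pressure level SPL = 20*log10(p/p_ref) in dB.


p / p_ref = 5.257 / 2e-5 = 262850
SPL = 20 * log10(262850) = 108.39 dB


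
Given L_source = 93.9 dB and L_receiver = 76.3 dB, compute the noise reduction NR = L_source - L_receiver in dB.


NR = L_source - L_receiver (difference between source and receiving room levels)
NR = 93.9 - 76.3 = 17.6 dB


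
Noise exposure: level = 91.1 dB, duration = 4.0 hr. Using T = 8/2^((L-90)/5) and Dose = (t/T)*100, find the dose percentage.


T_allowed = 8 / 2^((91.1 - 90)/5) = 6.86852 hr
Dose = 4.0 / 6.86852 * 100 = 58.237 %


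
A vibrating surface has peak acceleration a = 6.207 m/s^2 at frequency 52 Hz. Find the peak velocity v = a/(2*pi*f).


omega = 2*pi*f = 2*pi*52 = 326.726 rad/s
v = a / omega = 6.207 / 326.726 = 0.018998 m/s


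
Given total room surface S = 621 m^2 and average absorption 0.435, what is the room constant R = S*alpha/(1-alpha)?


R = 621 * 0.435 / (1 - 0.435) = 478.12 m^2


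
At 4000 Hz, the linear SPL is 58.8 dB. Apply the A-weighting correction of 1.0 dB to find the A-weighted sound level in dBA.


A-weighting table: 4000 Hz -> 1.0 dB correction
SPL_A = SPL + correction = 58.8 + (1.0) = 59.8 dBA


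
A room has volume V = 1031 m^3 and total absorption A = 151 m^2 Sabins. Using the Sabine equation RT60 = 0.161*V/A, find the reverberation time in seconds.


RT60 = 0.161 * 1031 / 151 = 1.0993 s


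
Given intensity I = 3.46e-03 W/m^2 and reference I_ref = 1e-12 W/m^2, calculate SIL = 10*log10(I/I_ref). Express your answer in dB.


I / I_ref = 3.46e-03 / 1e-12 = 3.46e+09
SIL = 10 * log10(3.46e+09) = 95.391 dB


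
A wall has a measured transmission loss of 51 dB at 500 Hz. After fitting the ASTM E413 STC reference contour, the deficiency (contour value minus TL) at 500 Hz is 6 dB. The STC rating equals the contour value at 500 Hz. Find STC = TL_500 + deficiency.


By ASTM E413, STC = value of the fitted reference contour at 500 Hz.
Contour value at 500 Hz = TL_500 + deficiency = 51 + 6 = 57
STC = 57


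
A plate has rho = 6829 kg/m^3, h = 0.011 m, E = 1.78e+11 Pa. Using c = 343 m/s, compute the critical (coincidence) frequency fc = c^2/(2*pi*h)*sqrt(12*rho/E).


12*rho/E = 12*6829/1.78e+11 = 4.60382e-07
sqrt(12*rho/E) = sqrt(4.60382e-07) = 0.000678515
c^2/(2*pi*h) = 343^2/(2*pi*0.011) = 1.70222e+06
fc = 1.70222e+06 * 0.000678515 = 1155 Hz


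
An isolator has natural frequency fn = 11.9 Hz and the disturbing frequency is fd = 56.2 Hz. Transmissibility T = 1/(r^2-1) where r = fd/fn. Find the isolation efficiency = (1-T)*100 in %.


r = 56.2 / 11.9 = 4.72269
r^2 - 1 = 4.72269^2 - 1 = 21.3038
T = 1/21.3038 = 0.04694
Efficiency = (1 - 0.04694)*100 = 95.306 %


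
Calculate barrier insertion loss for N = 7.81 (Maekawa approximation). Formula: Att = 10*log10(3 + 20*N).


3 + 20*N = 3 + 20*7.81 = 159.2
Att = 10*log10(159.2) = 22.019 dB


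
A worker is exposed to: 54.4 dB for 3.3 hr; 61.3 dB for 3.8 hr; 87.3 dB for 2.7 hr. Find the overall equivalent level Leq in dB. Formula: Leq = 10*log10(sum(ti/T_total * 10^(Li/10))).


T_total = 3.3 + 3.8 + 2.7 = 9.8 hr
(3.3/9.8) * 10^(54.4/10) = 92744.4
(3.8/9.8) * 10^(61.3/10) = 523067
(2.7/9.8) * 10^(87.3/10) = 1.47958e+08
Sum = 92744.4 + 523067 + 1.47958e+08 = 1.48574e+08
Leq = 10*log10(1.48574e+08) = 81.719 dB


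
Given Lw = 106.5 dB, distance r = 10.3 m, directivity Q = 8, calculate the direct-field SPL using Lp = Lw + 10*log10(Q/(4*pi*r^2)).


4*pi*r^2 = 4*pi*10.3^2 = 1333.17 m^2
Q / (4*pi*r^2) = 8 / 1333.17 = 0.00600074
Lp = 106.5 + 10*log10(0.00600074) = 84.282 dB


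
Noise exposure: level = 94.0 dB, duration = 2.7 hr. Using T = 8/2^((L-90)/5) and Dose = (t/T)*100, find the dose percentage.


T_allowed = 8 / 2^((94.0 - 90)/5) = 4.59479 hr
Dose = 2.7 / 4.59479 * 100 = 58.762 %


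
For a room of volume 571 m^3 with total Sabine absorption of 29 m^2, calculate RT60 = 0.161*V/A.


RT60 = 0.161 * 571 / 29 = 3.17 s


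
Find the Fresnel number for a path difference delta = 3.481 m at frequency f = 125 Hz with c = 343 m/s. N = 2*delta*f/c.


N = 2*delta*f/c = 2*delta/lambda, where lambda = c/f
lambda = 343 / 125 = 2.744 m
N = 2 * 3.481 / 2.744 = 2.5372


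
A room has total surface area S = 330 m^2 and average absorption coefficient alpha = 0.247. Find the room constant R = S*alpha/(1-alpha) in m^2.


R = 330 * 0.247 / (1 - 0.247) = 108.25 m^2


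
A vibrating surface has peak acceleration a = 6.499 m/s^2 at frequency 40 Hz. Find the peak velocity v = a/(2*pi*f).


omega = 2*pi*f = 2*pi*40 = 251.327 rad/s
v = a / omega = 6.499 / 251.327 = 0.025859 m/s


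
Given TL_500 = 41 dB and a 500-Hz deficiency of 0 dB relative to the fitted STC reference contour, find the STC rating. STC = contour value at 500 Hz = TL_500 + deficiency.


By ASTM E413, STC = value of the fitted reference contour at 500 Hz.
Contour value at 500 Hz = TL_500 + deficiency = 41 + 0 = 41
STC = 41


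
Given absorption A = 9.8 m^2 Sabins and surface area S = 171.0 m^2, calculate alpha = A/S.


Absorption coefficient = absorbed power / incident power
alpha = A / S = 9.8 / 171.0 = 0.05731


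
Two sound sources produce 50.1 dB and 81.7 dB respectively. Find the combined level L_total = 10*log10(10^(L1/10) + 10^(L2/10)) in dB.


10^(50.1/10) = 102329
10^(81.7/10) = 1.47911e+08
Sum = 102329 + 1.47911e+08 = 1.48013e+08
L_total = 10*log10(1.48013e+08) = 81.703 dB


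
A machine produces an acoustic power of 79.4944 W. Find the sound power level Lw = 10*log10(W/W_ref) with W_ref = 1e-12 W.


W / W_ref = 79.4944 / 1e-12 = 7.94944e+13
Lw = 10 * log10(7.94944e+13) = 139 dB


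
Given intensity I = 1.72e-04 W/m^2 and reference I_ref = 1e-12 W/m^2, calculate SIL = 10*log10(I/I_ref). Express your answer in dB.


I / I_ref = 1.72e-04 / 1e-12 = 1.72e+08
SIL = 10 * log10(1.72e+08) = 82.355 dB


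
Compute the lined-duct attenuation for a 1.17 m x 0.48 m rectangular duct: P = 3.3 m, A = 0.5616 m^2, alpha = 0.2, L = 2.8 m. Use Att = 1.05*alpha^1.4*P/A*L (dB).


alpha^1.4 = 0.2^1.4 = 0.105061
Attenuation rate = 1.05 * alpha^1.4 * P / A
= 1.05 * 0.105061 * 3.3 / 0.5616 = 0.648213 dB/m
Total Att = 0.648213 * 2.8 = 1.815 dB


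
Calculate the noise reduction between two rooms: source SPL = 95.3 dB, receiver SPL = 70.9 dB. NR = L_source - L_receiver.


NR = L_source - L_receiver (difference between source and receiving room levels)
NR = 95.3 - 70.9 = 24.4 dB


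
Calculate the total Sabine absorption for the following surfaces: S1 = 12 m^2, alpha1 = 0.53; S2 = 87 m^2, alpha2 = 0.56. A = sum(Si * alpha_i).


12 * 0.53 = 6.36
87 * 0.56 = 48.72
A_total = 6.36 + 48.72 = 55.08 m^2


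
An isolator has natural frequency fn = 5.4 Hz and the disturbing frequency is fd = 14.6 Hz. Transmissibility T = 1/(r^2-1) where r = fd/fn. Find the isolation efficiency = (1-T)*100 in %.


r = 14.6 / 5.4 = 2.7037
r^2 - 1 = 2.7037^2 - 1 = 6.30999
T = 1/6.30999 = 0.158479
Efficiency = (1 - 0.158479)*100 = 84.152 %


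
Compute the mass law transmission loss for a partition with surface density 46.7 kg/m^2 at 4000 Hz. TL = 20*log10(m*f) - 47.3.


m * f = 46.7 * 4000 = 186800
20*log10(186800) = 105.428 dB
TL = 105.428 - 47.3 = 58.128 dB


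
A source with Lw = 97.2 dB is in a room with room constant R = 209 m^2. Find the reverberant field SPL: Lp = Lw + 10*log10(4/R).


4/R = 4/209 = 0.0191388
Lp = 97.2 + 10*log10(0.0191388) = 80.019 dB


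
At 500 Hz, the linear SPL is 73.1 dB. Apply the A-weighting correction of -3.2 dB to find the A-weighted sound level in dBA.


A-weighting table: 500 Hz -> -3.2 dB correction
SPL_A = SPL + correction = 73.1 + (-3.2) = 69.9 dBA


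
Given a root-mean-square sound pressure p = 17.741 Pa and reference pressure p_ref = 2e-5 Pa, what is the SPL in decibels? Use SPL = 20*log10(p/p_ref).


p / p_ref = 17.741 / 2e-5 = 887050
SPL = 20 * log10(887050) = 118.96 dB


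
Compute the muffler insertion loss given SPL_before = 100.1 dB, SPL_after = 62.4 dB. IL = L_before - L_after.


Insertion loss = SPL without muffler - SPL with muffler
IL = 100.1 - 62.4 = 37.7 dB


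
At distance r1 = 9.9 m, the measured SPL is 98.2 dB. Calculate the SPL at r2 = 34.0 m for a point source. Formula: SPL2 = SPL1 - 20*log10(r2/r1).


r2/r1 = 34.0/9.9 = 3.43434
Correction = 20*log10(3.43434) = 10.7169 dB
SPL2 = 98.2 - 10.7169 = 87.483 dB


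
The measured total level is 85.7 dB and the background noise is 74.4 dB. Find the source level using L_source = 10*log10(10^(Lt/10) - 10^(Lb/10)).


10^(85.7/10) = 3.71535e+08
10^(74.4/10) = 2.75423e+07
Difference = 3.71535e+08 - 2.75423e+07 = 3.43993e+08
L_source = 10*log10(3.43993e+08) = 85.365 dB


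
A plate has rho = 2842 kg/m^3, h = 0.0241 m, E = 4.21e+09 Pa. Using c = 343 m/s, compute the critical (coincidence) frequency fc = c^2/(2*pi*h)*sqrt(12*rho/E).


12*rho/E = 12*2842/4.21e+09 = 8.10071e-06
sqrt(12*rho/E) = sqrt(8.10071e-06) = 0.00284617
c^2/(2*pi*h) = 343^2/(2*pi*0.0241) = 776947
fc = 776947 * 0.00284617 = 2211.3 Hz


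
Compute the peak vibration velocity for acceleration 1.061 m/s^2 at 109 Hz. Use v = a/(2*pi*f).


omega = 2*pi*f = 2*pi*109 = 684.867 rad/s
v = a / omega = 1.061 / 684.867 = 0.0015492 m/s


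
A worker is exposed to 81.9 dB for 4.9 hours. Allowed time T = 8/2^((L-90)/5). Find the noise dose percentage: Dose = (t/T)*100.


T_allowed = 8 / 2^((81.9 - 90)/5) = 24.59 hr
Dose = 4.9 / 24.59 * 100 = 19.927 %


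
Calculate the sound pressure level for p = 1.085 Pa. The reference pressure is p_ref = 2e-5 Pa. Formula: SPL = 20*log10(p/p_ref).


p / p_ref = 1.085 / 2e-5 = 54250
SPL = 20 * log10(54250) = 94.688 dB


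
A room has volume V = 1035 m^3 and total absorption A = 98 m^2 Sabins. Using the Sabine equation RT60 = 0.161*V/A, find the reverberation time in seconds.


RT60 = 0.161 * 1035 / 98 = 1.7004 s


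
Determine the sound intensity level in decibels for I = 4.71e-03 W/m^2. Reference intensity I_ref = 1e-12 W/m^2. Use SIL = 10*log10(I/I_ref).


I / I_ref = 4.71e-03 / 1e-12 = 4.71e+09
SIL = 10 * log10(4.71e+09) = 96.73 dB


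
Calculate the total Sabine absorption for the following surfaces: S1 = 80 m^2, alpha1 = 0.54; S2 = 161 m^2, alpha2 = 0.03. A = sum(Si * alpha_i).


80 * 0.54 = 43.2
161 * 0.03 = 4.83
A_total = 43.2 + 4.83 = 48.03 m^2


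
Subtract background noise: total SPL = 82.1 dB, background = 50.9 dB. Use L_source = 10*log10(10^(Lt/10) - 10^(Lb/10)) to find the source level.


10^(82.1/10) = 1.62181e+08
10^(50.9/10) = 123027
Difference = 1.62181e+08 - 123027 = 1.62058e+08
L_source = 10*log10(1.62058e+08) = 82.097 dB


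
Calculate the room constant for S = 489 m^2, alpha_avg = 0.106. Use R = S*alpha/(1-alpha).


R = 489 * 0.106 / (1 - 0.106) = 57.98 m^2


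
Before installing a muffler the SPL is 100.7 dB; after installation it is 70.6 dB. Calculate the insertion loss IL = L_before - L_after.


Insertion loss = SPL without muffler - SPL with muffler
IL = 100.7 - 70.6 = 30.1 dB


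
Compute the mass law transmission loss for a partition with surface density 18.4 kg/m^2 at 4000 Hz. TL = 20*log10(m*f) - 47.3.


m * f = 18.4 * 4000 = 73600
20*log10(73600) = 97.3376 dB
TL = 97.3376 - 47.3 = 50.038 dB


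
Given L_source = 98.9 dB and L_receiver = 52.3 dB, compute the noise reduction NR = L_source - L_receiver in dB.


NR = L_source - L_receiver (difference between source and receiving room levels)
NR = 98.9 - 52.3 = 46.6 dB


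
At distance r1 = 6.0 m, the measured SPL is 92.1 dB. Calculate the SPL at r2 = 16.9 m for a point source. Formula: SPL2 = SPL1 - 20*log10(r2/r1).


r2/r1 = 16.9/6.0 = 2.81667
Correction = 20*log10(2.81667) = 8.99472 dB
SPL2 = 92.1 - 8.99472 = 83.105 dB


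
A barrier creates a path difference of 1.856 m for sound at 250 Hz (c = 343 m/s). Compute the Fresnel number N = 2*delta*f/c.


N = 2*delta*f/c = 2*delta/lambda, where lambda = c/f
lambda = 343 / 250 = 1.372 m
N = 2 * 1.856 / 1.372 = 2.7055


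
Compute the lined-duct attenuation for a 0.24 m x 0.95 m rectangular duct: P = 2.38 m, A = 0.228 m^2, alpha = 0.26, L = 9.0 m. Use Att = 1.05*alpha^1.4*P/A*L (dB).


alpha^1.4 = 0.26^1.4 = 0.151692
Attenuation rate = 1.05 * alpha^1.4 * P / A
= 1.05 * 0.151692 * 2.38 / 0.228 = 1.66262 dB/m
Total Att = 1.66262 * 9.0 = 14.964 dB


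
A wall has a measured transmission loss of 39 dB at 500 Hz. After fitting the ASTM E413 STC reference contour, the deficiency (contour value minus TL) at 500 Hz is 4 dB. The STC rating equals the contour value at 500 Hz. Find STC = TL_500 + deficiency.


By ASTM E413, STC = value of the fitted reference contour at 500 Hz.
Contour value at 500 Hz = TL_500 + deficiency = 39 + 4 = 43
STC = 43


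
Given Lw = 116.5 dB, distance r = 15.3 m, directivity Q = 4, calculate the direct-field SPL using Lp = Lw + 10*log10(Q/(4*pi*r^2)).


4*pi*r^2 = 4*pi*15.3^2 = 2941.66 m^2
Q / (4*pi*r^2) = 4 / 2941.66 = 0.00135978
Lp = 116.5 + 10*log10(0.00135978) = 87.835 dB


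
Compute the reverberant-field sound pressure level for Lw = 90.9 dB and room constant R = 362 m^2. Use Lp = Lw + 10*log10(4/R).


4/R = 4/362 = 0.0110497
Lp = 90.9 + 10*log10(0.0110497) = 71.334 dB


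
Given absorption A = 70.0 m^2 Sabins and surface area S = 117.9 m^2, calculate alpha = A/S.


Absorption coefficient = absorbed power / incident power
alpha = A / S = 70.0 / 117.9 = 0.59372


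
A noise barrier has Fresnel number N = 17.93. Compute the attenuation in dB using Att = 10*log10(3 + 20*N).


3 + 20*N = 3 + 20*17.93 = 361.6
Att = 10*log10(361.6) = 25.582 dB


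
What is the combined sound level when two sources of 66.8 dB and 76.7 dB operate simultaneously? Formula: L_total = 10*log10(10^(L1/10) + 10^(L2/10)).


10^(66.8/10) = 4.7863e+06
10^(76.7/10) = 4.67735e+07
Sum = 4.7863e+06 + 4.67735e+07 = 5.15598e+07
L_total = 10*log10(5.15598e+07) = 77.123 dB


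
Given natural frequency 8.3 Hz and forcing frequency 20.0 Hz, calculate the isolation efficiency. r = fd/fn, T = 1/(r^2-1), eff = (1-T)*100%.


r = 20.0 / 8.3 = 2.40964
r^2 - 1 = 2.40964^2 - 1 = 4.80636
T = 1/4.80636 = 0.208058
Efficiency = (1 - 0.208058)*100 = 79.194 %


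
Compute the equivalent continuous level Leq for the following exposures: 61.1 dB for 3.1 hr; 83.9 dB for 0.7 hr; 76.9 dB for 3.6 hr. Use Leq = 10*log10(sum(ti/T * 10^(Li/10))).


T_total = 3.1 + 0.7 + 3.6 = 7.4 hr
(3.1/7.4) * 10^(61.1/10) = 539672
(0.7/7.4) * 10^(83.9/10) = 2.32202e+07
(3.6/7.4) * 10^(76.9/10) = 2.38271e+07
Sum = 539672 + 2.32202e+07 + 2.38271e+07 = 4.7587e+07
Leq = 10*log10(4.7587e+07) = 76.775 dB


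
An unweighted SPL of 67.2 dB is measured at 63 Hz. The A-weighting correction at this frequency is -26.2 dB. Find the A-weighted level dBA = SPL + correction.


A-weighting table: 63 Hz -> -26.2 dB correction
SPL_A = SPL + correction = 67.2 + (-26.2) = 41 dBA


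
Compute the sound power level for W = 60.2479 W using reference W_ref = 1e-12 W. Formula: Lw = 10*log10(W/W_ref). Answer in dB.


W / W_ref = 60.2479 / 1e-12 = 6.02479e+13
Lw = 10 * log10(6.02479e+13) = 137.8 dB


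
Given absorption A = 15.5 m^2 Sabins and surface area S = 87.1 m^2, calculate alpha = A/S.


Absorption coefficient = absorbed power / incident power
alpha = A / S = 15.5 / 87.1 = 0.17796


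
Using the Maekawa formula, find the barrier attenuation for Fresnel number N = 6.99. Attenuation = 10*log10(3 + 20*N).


3 + 20*N = 3 + 20*6.99 = 142.8
Att = 10*log10(142.8) = 21.547 dB


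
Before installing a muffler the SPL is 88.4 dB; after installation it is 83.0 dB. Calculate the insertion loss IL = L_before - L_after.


Insertion loss = SPL without muffler - SPL with muffler
IL = 88.4 - 83.0 = 5.4 dB


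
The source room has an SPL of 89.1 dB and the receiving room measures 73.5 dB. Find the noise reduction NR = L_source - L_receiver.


NR = L_source - L_receiver (difference between source and receiving room levels)
NR = 89.1 - 73.5 = 15.6 dB


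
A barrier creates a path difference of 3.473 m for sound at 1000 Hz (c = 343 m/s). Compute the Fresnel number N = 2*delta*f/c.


N = 2*delta*f/c = 2*delta/lambda, where lambda = c/f
lambda = 343 / 1000 = 0.343 m
N = 2 * 3.473 / 0.343 = 20.251


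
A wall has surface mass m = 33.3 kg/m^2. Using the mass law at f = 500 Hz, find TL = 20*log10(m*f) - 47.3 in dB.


m * f = 33.3 * 500 = 16650
20*log10(16650) = 84.4283 dB
TL = 84.4283 - 47.3 = 37.128 dB


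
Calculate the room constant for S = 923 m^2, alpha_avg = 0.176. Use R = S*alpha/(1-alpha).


R = 923 * 0.176 / (1 - 0.176) = 197.15 m^2


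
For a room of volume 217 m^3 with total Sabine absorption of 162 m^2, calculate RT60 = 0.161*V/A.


RT60 = 0.161 * 217 / 162 = 0.21566 s


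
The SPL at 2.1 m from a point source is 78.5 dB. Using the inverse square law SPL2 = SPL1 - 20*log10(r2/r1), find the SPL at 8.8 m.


r2/r1 = 8.8/2.1 = 4.19048
Correction = 20*log10(4.19048) = 12.4453 dB
SPL2 = 78.5 - 12.4453 = 66.055 dB


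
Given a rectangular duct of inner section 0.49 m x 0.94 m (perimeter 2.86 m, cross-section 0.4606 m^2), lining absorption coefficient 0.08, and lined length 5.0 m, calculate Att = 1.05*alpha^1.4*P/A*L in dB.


alpha^1.4 = 0.08^1.4 = 0.029129
Attenuation rate = 1.05 * alpha^1.4 * P / A
= 1.05 * 0.029129 * 2.86 / 0.4606 = 0.189914 dB/m
Total Att = 0.189914 * 5.0 = 0.94957 dB
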